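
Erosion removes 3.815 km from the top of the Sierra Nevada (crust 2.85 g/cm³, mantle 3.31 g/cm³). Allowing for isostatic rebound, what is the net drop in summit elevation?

0.53 km

Rebound u = e ρ_c/ρ_m = 3.815 km × 2.85/3.31 = 3.285 km.
Net surface drop = e − u = 3.815 km − 3.285 km = e (ρ_m − ρ_c)/ρ_m = 0.53 km.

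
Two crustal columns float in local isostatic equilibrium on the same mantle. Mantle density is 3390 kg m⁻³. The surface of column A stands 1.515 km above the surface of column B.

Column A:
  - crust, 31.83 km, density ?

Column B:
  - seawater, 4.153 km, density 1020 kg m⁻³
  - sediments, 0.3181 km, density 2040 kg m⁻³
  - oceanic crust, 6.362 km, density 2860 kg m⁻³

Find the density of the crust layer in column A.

2800 kg m⁻³

Take the compensation level at the base of the deeper column (depth z_c below the surface of column A) and equate Σ ρ_i t_i down to z_c; mantle fills any gap and the z_c terms cancel.
Column A: 31.83×ρ + (z_c − 31.83)×3390
Column B: 1.515×0 + 4.153×1020 + 0.3181×2040 + 6.362×2860 + (z_c − 1.515 − 10.8331)×3390
The z_c×3390 term appears on both sides and cancels. Collect the known terms of each column as K = Σ(ρt)_known − 3390 × (depth of known layers): K_A = 0 − 3390×31.83 = −107903.7; K_B = 23080.304 − 3390×(1.515 + 10.8331) = −18779.755.
Balance: K_A + 31.83×ρ = K_B, so ρ = (K_B − K_A)/31.83 = 89123.9/31.83 = 2800 kg m⁻³.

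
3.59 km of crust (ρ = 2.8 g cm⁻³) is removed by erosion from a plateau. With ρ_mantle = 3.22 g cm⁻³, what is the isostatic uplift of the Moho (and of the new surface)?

Unloading: uplift u = e ρ_c/ρ_m = 3.59 km × 2.8/3.22 = 3.12 km.

3.12 km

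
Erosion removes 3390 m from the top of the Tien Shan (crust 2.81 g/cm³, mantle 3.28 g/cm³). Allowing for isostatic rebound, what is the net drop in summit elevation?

486 m

Rebound u = e ρ_c/ρ_m = 3390 m × 2.81/3.28 = 2904 m.
Net surface drop = e − u = 3390 m − 2904 m = e (ρ_m − ρ_c)/ρ_m = 486 m.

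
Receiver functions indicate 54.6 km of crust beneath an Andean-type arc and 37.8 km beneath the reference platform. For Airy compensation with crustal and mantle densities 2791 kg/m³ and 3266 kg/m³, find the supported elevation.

Excess crust Δ = 54.6 km − 37.8 km = 16.8 km, split between elevation h and root r with h + r = Δ.
Airy balance ρ_c h = (ρ_m − ρ_c) r gives r = h ρ_c/(ρ_m − ρ_c), so h (1 + ρ_c/(ρ_m − ρ_c)) = Δ, i.e. h = Δ (ρ_m − ρ_c)/ρ_m.
h = 16.8 km × 475/3266 = 2.44 km.

2.44 km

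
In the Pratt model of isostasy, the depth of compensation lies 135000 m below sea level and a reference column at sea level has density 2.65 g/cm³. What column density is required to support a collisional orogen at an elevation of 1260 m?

Pratt balance: ρ_ref D = ρ (D + h).
ρ = ρ_ref D/(D + h) = 2.65 × 135000 m/(135000 m + 1260 m) = 2.63 g/cm³.

2.63 g/cm³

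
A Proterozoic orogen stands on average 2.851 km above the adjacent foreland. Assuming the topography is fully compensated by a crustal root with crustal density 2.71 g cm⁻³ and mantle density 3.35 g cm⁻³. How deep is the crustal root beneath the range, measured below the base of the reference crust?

Balancing pressure at the compensation depth: the weight of the topography is balanced by the buoyancy of the root, ρ_c h = (ρ_m − ρ_c) r.
r = h · ρ_c / (ρ_m − ρ_c) = 2.851 km × 2.71 / (3.35 − 2.71) = 12.1 km.

12.1 km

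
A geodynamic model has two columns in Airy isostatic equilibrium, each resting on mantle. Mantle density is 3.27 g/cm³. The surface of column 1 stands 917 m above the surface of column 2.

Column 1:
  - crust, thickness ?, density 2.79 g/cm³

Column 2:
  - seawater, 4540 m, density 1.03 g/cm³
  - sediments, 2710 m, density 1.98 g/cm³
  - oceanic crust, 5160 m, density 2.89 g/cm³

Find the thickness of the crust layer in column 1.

38800 m

Take the compensation level at the base of the deeper column (depth z_c below the surface of column 1) and equate Σ ρ_i t_i down to z_c; mantle fills any gap and the z_c terms cancel.
Column 1: x×2.79 + (z_c − 0 − x)×3.27
Column 2: 917×0 + 4540×1.03 + 2710×1.98 + 5160×2.89 + (z_c − 917 − 12410)×3.27
The z_c×3.27 term appears on both sides and cancels. Collect the known terms of each column as K = Σ(ρt)_known − 3.27 × (depth of known layers): K_1 = 0 − 3.27×0 = 0; K_2 = 24954.4 − 3.27×(917 + 12410) = −18624.89.
Balance: K_1 − x×(3.27 − 2.79) = K_2, so x = (K_1 − K_2)/(3.27 − 2.79) = 18624.9/0.48 = 38800 m.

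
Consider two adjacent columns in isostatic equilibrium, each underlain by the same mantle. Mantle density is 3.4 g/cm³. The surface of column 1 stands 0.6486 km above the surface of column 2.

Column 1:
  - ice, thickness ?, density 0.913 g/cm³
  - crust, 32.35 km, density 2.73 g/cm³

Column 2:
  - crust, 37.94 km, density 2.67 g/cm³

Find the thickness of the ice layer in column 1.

3.31 km

Take the compensation level at the base of the deeper column (depth z_c below the surface of column 1) and equate Σ ρ_i t_i down to z_c; mantle fills any gap and the z_c terms cancel.
Column 1: x×0.913 + 32.35×2.73 + (z_c − 32.35 − x)×3.4
Column 2: 0.6486×0 + 37.94×2.67 + (z_c − 0.6486 − 37.94)×3.4
The z_c×3.4 term appears on both sides and cancels. Collect the known terms of each column as K = Σ(ρt)_known − 3.4 × (depth of known layers): K_1 = 88.3155 − 3.4×32.35 = −21.6745; K_2 = 101.2998 − 3.4×(0.6486 + 37.94) = −29.90144.
Balance: K_1 − x×(3.4 − 0.913) = K_2, so x = (K_1 − K_2)/(3.4 − 0.913) = 8.22694/2.487 = 3.31 km.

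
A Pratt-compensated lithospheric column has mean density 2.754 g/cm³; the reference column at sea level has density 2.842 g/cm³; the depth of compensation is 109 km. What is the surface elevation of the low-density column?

3.48 km

ρ_ref D = ρ (D + h) → h = D (ρ_ref − ρ)/ρ.
h = 109 km × (2.842 − 2.754)/2.754 = 3.48 km.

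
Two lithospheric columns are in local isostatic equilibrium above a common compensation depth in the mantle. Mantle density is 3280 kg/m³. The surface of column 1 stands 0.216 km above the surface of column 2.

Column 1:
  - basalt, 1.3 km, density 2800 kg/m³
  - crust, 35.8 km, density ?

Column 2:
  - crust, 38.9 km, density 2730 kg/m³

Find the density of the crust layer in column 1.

2680 kg/m³

Take the compensation level at the base of the deeper column (depth z_c below the surface of column 1) and equate Σ ρ_i t_i down to z_c; mantle fills any gap and the z_c terms cancel.
Column 1: 1.3×2800 + 35.8×ρ + (z_c − 37.1)×3280
Column 2: 0.216×0 + 38.9×2730 + (z_c − 0.216 − 38.9)×3280
The z_c×3280 term appears on both sides and cancels. Collect the known terms of each column as K = Σ(ρt)_known − 3280 × (depth of known layers): K_1 = 3640 − 3280×37.1 = −118048; K_2 = 106197 − 3280×(0.216 + 38.9) = −22103.48.
Balance: K_1 + 35.8×ρ = K_2, so ρ = (K_2 − K_1)/35.8 = 95944.5/35.8 = 2680 kg/m³.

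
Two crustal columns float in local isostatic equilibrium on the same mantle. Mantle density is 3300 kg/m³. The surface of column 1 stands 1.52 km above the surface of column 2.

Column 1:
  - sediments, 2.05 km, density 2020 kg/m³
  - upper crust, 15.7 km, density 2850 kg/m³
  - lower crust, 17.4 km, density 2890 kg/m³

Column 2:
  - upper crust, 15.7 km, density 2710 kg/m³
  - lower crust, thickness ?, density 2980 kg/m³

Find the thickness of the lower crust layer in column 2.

7.95 km

Take the compensation level at the base of the deeper column (depth z_c below the surface of column 1) and equate Σ ρ_i t_i down to z_c; mantle fills any gap and the z_c terms cancel.
Column 1: 2.05×2020 + 15.7×2850 + 17.4×2890 + (z_c − 35.15)×3300
Column 2: 1.52×0 + 15.7×2710 + x×2980 + (z_c − 1.52 − 15.7 − x)×3300
The z_c×3300 term appears on both sides and cancels. Collect the known terms of each column as K = Σ(ρt)_known − 3300 × (depth of known layers): K_1 = 99172 − 3300×35.15 = −16823; K_2 = 42547 − 3300×(1.52 + 15.7) = −14279.
Balance: K_1 = K_2 − x×(3300 − 2980), so x = (K_2 − K_1)/(3300 − 2980) = 2544/320 = 7.95 km.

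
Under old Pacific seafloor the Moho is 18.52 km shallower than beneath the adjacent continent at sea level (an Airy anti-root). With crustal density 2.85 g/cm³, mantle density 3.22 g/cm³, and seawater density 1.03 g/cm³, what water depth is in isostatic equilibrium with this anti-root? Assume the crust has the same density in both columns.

Replacing a thickness d of crust by seawater at the top must be balanced by replacing crust with mantle at the base: d (ρ_c − ρ_w) = a (ρ_m − ρ_c).
d = a (ρ_m − ρ_c)/(ρ_c − ρ_w) = 18.52 km × 0.37/1.82 = 3.77 km.

3.77 km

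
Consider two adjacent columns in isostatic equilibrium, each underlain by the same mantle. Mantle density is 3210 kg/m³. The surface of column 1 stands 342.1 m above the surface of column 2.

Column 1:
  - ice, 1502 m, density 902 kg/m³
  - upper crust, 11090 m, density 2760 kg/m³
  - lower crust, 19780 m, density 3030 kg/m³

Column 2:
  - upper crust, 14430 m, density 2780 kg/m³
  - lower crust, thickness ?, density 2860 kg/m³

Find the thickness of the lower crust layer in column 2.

Take the compensation level at the base of the deeper column (depth z_c below the surface of column 1) and equate Σ ρ_i t_i down to z_c; mantle fills any gap and the z_c terms cancel.
Column 1: 1502×902 + 11090×2760 + 19780×3030 + (z_c − 32372)×3210
Column 2: 342.1×0 + 14430×2780 + x×2860 + (z_c − 342.1 − 14430 − x)×3210
The z_c×3210 term appears on both sides and cancels. Collect the known terms of each column as K = Σ(ρt)_known − 3210 × (depth of known layers): K_1 = 91896604 − 3210×32372 = −12017516; K_2 = 40115400 − 3210×(342.1 + 14430) = −7303041.
Balance: K_1 = K_2 − x×(3210 − 2860), so x = (K_2 − K_1)/(3210 − 2860) = 4714480/350 = 13500 m.

13500 m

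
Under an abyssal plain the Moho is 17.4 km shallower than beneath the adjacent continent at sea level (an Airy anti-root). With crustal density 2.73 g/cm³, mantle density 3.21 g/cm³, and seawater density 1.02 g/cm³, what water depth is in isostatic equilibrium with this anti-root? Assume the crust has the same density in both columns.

4.88 km

Replacing a thickness d of crust by seawater at the top must be balanced by replacing crust with mantle at the base: d (ρ_c − ρ_w) = a (ρ_m − ρ_c).
d = a (ρ_m − ρ_c)/(ρ_c − ρ_w) = 17.4 km × 0.48/1.71 = 4.88 km.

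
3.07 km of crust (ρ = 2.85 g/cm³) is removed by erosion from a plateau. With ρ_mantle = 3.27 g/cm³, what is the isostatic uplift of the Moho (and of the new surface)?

2.68 km

Unloading: uplift u = e ρ_c/ρ_m = 3.07 km × 2.85/3.27 = 2.68 km.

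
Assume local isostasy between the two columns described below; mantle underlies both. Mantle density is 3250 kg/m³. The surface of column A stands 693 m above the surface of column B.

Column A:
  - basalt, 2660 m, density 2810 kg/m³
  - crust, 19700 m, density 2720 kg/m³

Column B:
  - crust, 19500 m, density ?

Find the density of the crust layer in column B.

2770 kg/m³

Take the compensation level at the base of the deeper column (depth z_c below the surface of column A) and equate Σ ρ_i t_i down to z_c; mantle fills any gap and the z_c terms cancel.
Column A: 2660×2810 + 19700×2720 + (z_c − 22360)×3250
Column B: 693×0 + 19500×ρ + (z_c − 693 − 19500)×3250
The z_c×3250 term appears on both sides and cancels. Collect the known terms of each column as K = Σ(ρt)_known − 3250 × (depth of known layers): K_A = 61058600 − 3250×22360 = −11611400; K_B = 0 − 3250×(693 + 19500) = −65627250.
Balance: K_A = K_B + 19500×ρ, so ρ = (K_A − K_B)/19500 = 54015800/19500 = 2770 kg/m³.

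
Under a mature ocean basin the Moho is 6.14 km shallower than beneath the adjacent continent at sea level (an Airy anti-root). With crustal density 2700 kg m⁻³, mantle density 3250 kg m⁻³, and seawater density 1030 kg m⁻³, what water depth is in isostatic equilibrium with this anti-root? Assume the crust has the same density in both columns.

2.02 km

Replacing a thickness d of crust by seawater at the top must be balanced by replacing crust with mantle at the base: d (ρ_c − ρ_w) = a (ρ_m − ρ_c).
d = a (ρ_m − ρ_c)/(ρ_c − ρ_w) = 6.14 km × 550/1670 = 2.02 km.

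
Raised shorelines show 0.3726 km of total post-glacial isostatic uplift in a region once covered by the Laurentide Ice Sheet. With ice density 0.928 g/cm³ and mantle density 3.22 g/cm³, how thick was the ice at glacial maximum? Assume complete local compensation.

u = t ρ_ice/ρ_m → t = u ρ_m/ρ_ice = 0.3726 km × 3.22/0.928 = 1.29 km.

1.29 km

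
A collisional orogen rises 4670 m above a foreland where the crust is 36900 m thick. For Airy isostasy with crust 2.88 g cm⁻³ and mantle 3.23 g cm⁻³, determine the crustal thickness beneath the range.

80000 m

Root depth r = h ρ_c / (ρ_m − ρ_c) = 4670 m × 2.88 / 0.35 = 38430 m.
Total thickness = T + h + r = 36900 m + 4670 m + 38430 m = 80000 m.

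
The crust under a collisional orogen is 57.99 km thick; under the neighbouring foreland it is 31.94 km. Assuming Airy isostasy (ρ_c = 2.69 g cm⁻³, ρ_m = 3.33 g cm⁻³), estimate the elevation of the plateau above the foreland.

Excess crust Δ = 57.99 km − 31.94 km = 26.05 km, split between elevation h and root r with h + r = Δ.
Airy balance ρ_c h = (ρ_m − ρ_c) r gives r = h ρ_c/(ρ_m − ρ_c), so h (1 + ρ_c/(ρ_m − ρ_c)) = Δ, i.e. h = Δ (ρ_m − ρ_c)/ρ_m.
h = 26.05 km × 0.64/3.33 = 5.01 km.

5.01 km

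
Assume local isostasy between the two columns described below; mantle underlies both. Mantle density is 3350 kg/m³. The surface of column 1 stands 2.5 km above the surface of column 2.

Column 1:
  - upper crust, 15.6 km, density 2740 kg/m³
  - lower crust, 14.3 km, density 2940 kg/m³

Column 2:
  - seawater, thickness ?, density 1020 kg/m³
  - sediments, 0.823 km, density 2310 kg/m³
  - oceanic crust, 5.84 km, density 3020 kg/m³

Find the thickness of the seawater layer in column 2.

Take the compensation level at the base of the deeper column (depth z_c below the surface of column 1) and equate Σ ρ_i t_i down to z_c; mantle fills any gap and the z_c terms cancel.
Column 1: 15.6×2740 + 14.3×2940 + (z_c − 29.9)×3350
Column 2: 2.5×0 + x×1020 + 0.823×2310 + 5.84×3020 + (z_c − 2.5 − 6.663 − x)×3350
The z_c×3350 term appears on both sides and cancels. Collect the known terms of each column as K = Σ(ρt)_known − 3350 × (depth of known layers): K_1 = 84786 − 3350×29.9 = −15379; K_2 = 19537.93 − 3350×(2.5 + 6.663) = −11158.12.
Balance: K_1 = K_2 − x×(3350 − 1020), so x = (K_2 − K_1)/(3350 − 1020) = 4220.88/2330 = 1.81 km.

1.81 km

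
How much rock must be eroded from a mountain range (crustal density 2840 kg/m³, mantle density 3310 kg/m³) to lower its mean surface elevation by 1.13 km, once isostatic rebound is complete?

Net drop Δ = e − u = e − e ρ_c/ρ_m = e (ρ_m − ρ_c)/ρ_m.
e = Δ ρ_m/(ρ_m − ρ_c) = 1.13 km × 3310/470 = 7.96 km.

7.96 km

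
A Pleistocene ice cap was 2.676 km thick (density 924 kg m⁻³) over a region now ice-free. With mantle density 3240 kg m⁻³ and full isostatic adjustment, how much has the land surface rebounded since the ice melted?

0.763 km

Removing the load lets mantle flow back in; uplift u satisfies ρ_ice t = ρ_m u.
u = t ρ_ice/ρ_m = 2.676 km × 924/3240 = 0.763 km.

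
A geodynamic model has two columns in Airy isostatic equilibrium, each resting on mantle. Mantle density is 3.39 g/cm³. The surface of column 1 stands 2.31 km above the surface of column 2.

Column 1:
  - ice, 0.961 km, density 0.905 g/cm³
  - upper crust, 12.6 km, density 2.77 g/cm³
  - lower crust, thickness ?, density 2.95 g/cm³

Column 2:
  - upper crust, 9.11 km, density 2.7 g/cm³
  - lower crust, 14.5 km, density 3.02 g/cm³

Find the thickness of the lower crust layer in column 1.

21.1 km

Take the compensation level at the base of the deeper column (depth z_c below the surface of column 1) and equate Σ ρ_i t_i down to z_c; mantle fills any gap and the z_c terms cancel.
Column 1: 0.961×0.905 + 12.6×2.77 + x×2.95 + (z_c − 13.561 − x)×3.39
Column 2: 2.31×0 + 9.11×2.7 + 14.5×3.02 + (z_c − 2.31 − 23.61)×3.39
The z_c×3.39 term appears on both sides and cancels. Collect the known terms of each column as K = Σ(ρt)_known − 3.39 × (depth of known layers): K_1 = 35.771705 − 3.39×13.561 = −10.200085; K_2 = 68.387 − 3.39×(2.31 + 23.61) = −19.4818.
Balance: K_1 − x×(3.39 − 2.95) = K_2, so x = (K_1 − K_2)/(3.39 − 2.95) = 9.28172/0.44 = 21.1 km.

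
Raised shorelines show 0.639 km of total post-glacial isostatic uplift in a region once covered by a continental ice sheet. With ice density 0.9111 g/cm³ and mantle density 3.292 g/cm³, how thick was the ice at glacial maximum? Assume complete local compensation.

u = t ρ_ice/ρ_m → t = u ρ_m/ρ_ice = 0.639 km × 3.292/0.9111 = 2.31 km.

2.31 km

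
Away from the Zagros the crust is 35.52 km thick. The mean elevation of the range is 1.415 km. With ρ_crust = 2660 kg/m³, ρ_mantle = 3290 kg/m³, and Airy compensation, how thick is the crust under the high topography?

Root depth r = h ρ_c / (ρ_m − ρ_c) = 1.415 km × 2660 / 630 = 5.974 km.
Total thickness = T + h + r = 35.52 km + 1.415 km + 5.974 km = 42.9 km.

42.9 km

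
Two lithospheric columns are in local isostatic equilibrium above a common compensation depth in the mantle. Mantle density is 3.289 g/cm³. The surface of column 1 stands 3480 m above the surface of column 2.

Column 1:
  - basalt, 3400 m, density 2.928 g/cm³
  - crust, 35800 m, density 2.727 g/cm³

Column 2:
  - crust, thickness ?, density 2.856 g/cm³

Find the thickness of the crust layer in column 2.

22900 m

Take the compensation level at the base of the deeper column (depth z_c below the surface of column 1) and equate Σ ρ_i t_i down to z_c; mantle fills any gap and the z_c terms cancel.
Column 1: 3400×2.928 + 35800×2.727 + (z_c − 39200)×3.289
Column 2: 3480×0 + x×2.856 + (z_c − 3480 − 0 − x)×3.289
The z_c×3.289 term appears on both sides and cancels. Collect the known terms of each column as K = Σ(ρt)_known − 3.289 × (depth of known layers): K_1 = 107581.8 − 3.289×39200 = −21347; K_2 = 0 − 3.289×(3480 + 0) = −11445.72.
Balance: K_1 = K_2 − x×(3.289 − 2.856), so x = (K_2 − K_1)/(3.289 − 2.856) = 9901.28/0.433 = 22900 m.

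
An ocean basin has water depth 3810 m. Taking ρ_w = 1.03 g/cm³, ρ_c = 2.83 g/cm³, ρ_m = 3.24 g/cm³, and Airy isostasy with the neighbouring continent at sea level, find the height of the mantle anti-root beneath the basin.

For local isostatic compensation: replacing crust with seawater at the top is compensated by replacing crust with mantle at the base: d (ρ_c − ρ_w) = a (ρ_m − ρ_c).
a = d (ρ_c − ρ_w)/(ρ_m − ρ_c) = 3810 m × 1.8/0.41 = 16700 m.

16700 m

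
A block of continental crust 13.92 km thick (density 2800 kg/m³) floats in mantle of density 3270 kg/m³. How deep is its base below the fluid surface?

11.9 km

Draft d = t ρ_obj/ρ_fluid = 13.92 km × 2800/3270 = 11.9 km.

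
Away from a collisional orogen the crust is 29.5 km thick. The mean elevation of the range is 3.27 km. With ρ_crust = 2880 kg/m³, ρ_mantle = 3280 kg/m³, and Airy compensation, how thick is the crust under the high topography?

56.3 km

Root depth r = h ρ_c / (ρ_m − ρ_c) = 3.27 km × 2880 / 400 = 23.54 km.
Total thickness = T + h + r = 29.5 km + 3.27 km + 23.54 km = 56.3 km.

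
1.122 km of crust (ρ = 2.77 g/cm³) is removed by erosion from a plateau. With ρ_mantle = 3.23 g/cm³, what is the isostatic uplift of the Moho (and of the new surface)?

Unloading: uplift u = e ρ_c/ρ_m = 1.122 km × 2.77/3.23 = 0.962 km.

0.962 km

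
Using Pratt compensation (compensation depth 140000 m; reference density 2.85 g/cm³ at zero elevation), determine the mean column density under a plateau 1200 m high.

2.83 g/cm³

Pratt balance: ρ_ref D = ρ (D + h).
ρ = ρ_ref D/(D + h) = 2.85 × 140000 m/(140000 m + 1200 m) = 2.83 g/cm³.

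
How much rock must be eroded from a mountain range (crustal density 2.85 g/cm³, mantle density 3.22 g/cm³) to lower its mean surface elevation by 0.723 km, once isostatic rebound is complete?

6.29 km

Net drop Δ = e − u = e − e ρ_c/ρ_m = e (ρ_m − ρ_c)/ρ_m.
e = Δ ρ_m/(ρ_m − ρ_c) = 0.723 km × 3.22/0.37 = 6.29 km.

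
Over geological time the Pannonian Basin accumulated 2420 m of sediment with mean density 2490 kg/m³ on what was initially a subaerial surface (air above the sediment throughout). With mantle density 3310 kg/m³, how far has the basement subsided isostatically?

Subaerial load: s = t ρ_sed / ρ_m = 2420 m × 2490/3310 = 1820 m.

1820 m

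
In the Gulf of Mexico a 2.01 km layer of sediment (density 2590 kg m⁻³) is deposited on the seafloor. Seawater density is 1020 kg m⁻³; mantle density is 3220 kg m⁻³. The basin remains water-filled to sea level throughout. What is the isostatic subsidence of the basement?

Submarine loading: the sediment displaces seawater, and the subsidence is in turn flooded, so s (ρ_m − ρ_w) = t (ρ_sed − ρ_w).
s = 2.01 km × (2590 − 1020) / (3220 − 1020) = 1.43 km.

1.43 km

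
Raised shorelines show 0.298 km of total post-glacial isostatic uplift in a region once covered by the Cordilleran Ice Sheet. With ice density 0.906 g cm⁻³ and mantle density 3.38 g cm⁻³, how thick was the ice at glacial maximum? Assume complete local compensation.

1.11 km

u = t ρ_ice/ρ_m → t = u ρ_m/ρ_ice = 0.298 km × 3.38/0.906 = 1.11 km.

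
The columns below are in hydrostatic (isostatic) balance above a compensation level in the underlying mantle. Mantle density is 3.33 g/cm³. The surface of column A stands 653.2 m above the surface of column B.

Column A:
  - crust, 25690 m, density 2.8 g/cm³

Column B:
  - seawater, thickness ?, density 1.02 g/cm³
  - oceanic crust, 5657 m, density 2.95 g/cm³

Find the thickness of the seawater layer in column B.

4020 m

Take the compensation level at the base of the deeper column (depth z_c below the surface of column A) and equate Σ ρ_i t_i down to z_c; mantle fills any gap and the z_c terms cancel.
Column A: 25690×2.8 + (z_c − 25690)×3.33
Column B: 653.2×0 + x×1.02 + 5657×2.95 + (z_c − 653.2 − 5657 − x)×3.33
The z_c×3.33 term appears on both sides and cancels. Collect the known terms of each column as K = Σ(ρt)_known − 3.33 × (depth of known layers): K_A = 71932 − 3.33×25690 = −13615.7; K_B = 16688.15 − 3.33×(653.2 + 5657) = −4324.816.
Balance: K_A = K_B − x×(3.33 − 1.02), so x = (K_B − K_A)/(3.33 − 1.02) = 9290.88/2.31 = 4020 m.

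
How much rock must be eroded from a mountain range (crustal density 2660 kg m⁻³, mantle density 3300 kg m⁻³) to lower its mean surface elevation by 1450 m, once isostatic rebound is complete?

Net drop Δ = e − u = e − e ρ_c/ρ_m = e (ρ_m − ρ_c)/ρ_m.
e = Δ ρ_m/(ρ_m − ρ_c) = 1450 m × 3300/640 = 7480 m.

7480 m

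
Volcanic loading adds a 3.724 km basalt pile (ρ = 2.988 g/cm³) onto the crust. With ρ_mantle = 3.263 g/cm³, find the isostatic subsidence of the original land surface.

3.41 km

Subaerial loading: s = t ρ_load / ρ_m.
s = 3.724 km × 2.988/3.263 = 3.41 km.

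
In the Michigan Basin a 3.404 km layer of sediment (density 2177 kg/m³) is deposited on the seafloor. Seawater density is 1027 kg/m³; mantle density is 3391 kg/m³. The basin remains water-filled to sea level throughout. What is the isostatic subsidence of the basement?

1.66 km

Submarine loading: the sediment displaces seawater, and the subsidence is in turn flooded, so s (ρ_m − ρ_w) = t (ρ_sed − ρ_w).
s = 3.404 km × (2177 − 1027) / (3391 − 1027) = 1.66 km.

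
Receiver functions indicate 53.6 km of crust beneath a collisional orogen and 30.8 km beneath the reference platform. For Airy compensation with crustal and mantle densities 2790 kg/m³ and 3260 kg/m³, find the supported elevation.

3.29 km

Excess crust Δ = 53.6 km − 30.8 km = 22.8 km, split between elevation h and root r with h + r = Δ.
Airy balance ρ_c h = (ρ_m − ρ_c) r gives r = h ρ_c/(ρ_m − ρ_c), so h (1 + ρ_c/(ρ_m − ρ_c)) = Δ, i.e. h = Δ (ρ_m − ρ_c)/ρ_m.
h = 22.8 km × 470/3260 = 3.29 km.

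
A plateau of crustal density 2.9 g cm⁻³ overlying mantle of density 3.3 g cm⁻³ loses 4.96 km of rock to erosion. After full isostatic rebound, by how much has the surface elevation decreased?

0.601 km

Rebound u = e ρ_c/ρ_m = 4.96 km × 2.9/3.3 = 4.359 km.
Net surface drop = e − u = 4.96 km − 4.359 km = e (ρ_m − ρ_c)/ρ_m = 0.601 km.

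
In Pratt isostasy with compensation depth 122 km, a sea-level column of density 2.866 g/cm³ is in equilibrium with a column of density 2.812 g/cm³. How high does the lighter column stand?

ρ_ref D = ρ (D + h) → h = D (ρ_ref − ρ)/ρ.
h = 122 km × (2.866 − 2.812)/2.812 = 2.34 km.

2.34 km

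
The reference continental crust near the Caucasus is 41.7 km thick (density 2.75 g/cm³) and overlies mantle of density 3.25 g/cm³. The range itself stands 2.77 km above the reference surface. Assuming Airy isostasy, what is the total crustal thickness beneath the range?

Root depth r = h ρ_c / (ρ_m − ρ_c) = 2.77 km × 2.75 / 0.5 = 15.23 km.
Total thickness = T + h + r = 41.7 km + 2.77 km + 15.23 km = 59.7 km.

59.7 km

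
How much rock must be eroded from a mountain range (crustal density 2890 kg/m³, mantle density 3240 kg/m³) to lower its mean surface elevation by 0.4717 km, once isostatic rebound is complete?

Net drop Δ = e − u = e − e ρ_c/ρ_m = e (ρ_m − ρ_c)/ρ_m.
e = Δ ρ_m/(ρ_m − ρ_c) = 0.4717 km × 3240/350 = 4.37 km.

4.37 km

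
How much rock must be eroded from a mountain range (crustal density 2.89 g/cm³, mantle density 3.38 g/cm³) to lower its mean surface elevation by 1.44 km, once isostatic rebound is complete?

Net drop Δ = e − u = e − e ρ_c/ρ_m = e (ρ_m − ρ_c)/ρ_m.
e = Δ ρ_m/(ρ_m − ρ_c) = 1.44 km × 3.38/0.49 = 9.93 km.

9.93 km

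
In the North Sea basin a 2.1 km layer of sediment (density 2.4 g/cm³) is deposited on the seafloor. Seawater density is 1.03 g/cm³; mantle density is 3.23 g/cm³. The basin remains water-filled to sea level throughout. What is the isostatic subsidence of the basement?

Submarine loading: the sediment displaces seawater, and the subsidence is in turn flooded, so s (ρ_m − ρ_w) = t (ρ_sed − ρ_w).
s = 2.1 km × (2.4 − 1.03) / (3.23 − 1.03) = 1.31 km.

1.31 km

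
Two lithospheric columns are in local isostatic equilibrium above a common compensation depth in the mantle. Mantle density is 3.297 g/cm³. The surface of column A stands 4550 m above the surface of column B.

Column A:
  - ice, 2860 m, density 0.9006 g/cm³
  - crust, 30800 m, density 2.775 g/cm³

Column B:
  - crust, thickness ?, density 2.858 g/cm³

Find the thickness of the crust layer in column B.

18100 m

Take the compensation level at the base of the deeper column (depth z_c below the surface of column A) and equate Σ ρ_i t_i down to z_c; mantle fills any gap and the z_c terms cancel.
Column A: 2860×0.9006 + 30800×2.775 + (z_c − 33660)×3.297
Column B: 4550×0 + x×2.858 + (z_c − 4550 − 0 − x)×3.297
The z_c×3.297 term appears on both sides and cancels. Collect the known terms of each column as K = Σ(ρt)_known − 3.297 × (depth of known layers): K_A = 88045.716 − 3.297×33660 = −22931.304; K_B = 0 − 3.297×(4550 + 0) = −15001.35.
Balance: K_A = K_B − x×(3.297 − 2.858), so x = (K_B − K_A)/(3.297 − 2.858) = 7929.95/0.439 = 18100 m.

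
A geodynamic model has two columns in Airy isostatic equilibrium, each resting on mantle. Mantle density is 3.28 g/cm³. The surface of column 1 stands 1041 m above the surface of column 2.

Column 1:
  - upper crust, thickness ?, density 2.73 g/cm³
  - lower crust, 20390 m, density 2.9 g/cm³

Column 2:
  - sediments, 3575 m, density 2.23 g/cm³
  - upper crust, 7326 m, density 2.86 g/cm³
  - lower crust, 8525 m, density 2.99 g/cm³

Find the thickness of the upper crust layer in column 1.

9030 m

Take the compensation level at the base of the deeper column (depth z_c below the surface of column 1) and equate Σ ρ_i t_i down to z_c; mantle fills any gap and the z_c terms cancel.
Column 1: x×2.73 + 20390×2.9 + (z_c − 20390 − x)×3.28
Column 2: 1041×0 + 3575×2.23 + 7326×2.86 + 8525×2.99 + (z_c − 1041 − 19426)×3.28
The z_c×3.28 term appears on both sides and cancels. Collect the known terms of each column as K = Σ(ρt)_known − 3.28 × (depth of known layers): K_1 = 59131 − 3.28×20390 = −7748.2; K_2 = 54414.36 − 3.28×(1041 + 19426) = −12717.4.
Balance: K_1 − x×(3.28 − 2.73) = K_2, so x = (K_1 − K_2)/(3.28 − 2.73) = 4969.2/0.55 = 9030 m.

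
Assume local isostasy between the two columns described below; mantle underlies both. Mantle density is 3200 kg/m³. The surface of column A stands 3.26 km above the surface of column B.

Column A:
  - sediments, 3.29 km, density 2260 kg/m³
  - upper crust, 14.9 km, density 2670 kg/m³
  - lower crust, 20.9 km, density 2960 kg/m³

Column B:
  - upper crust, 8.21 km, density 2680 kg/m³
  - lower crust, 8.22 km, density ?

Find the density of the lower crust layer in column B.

Take the compensation level at the base of the deeper column (depth z_c below the surface of column A) and equate Σ ρ_i t_i down to z_c; mantle fills any gap and the z_c terms cancel.
Column A: 3.29×2260 + 14.9×2670 + 20.9×2960 + (z_c − 39.09)×3200
Column B: 3.26×0 + 8.21×2680 + 8.22×ρ + (z_c − 3.26 − 16.43)×3200
The z_c×3200 term appears on both sides and cancels. Collect the known terms of each column as K = Σ(ρt)_known − 3200 × (depth of known layers): K_A = 109082.4 − 3200×39.09 = −16005.6; K_B = 22002.8 − 3200×(3.26 + 16.43) = −41005.2.
Balance: K_A = K_B + 8.22×ρ, so ρ = (K_A − K_B)/8.22 = 24999.6/8.22 = 3040 kg/m³.

3040 kg/m³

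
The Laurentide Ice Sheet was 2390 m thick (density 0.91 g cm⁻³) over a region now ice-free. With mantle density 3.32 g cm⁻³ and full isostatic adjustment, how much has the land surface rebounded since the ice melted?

655 m

Removing the load lets mantle flow back in; uplift u satisfies ρ_ice t = ρ_m u.
u = t ρ_ice/ρ_m = 2390 m × 0.91/3.32 = 655 m.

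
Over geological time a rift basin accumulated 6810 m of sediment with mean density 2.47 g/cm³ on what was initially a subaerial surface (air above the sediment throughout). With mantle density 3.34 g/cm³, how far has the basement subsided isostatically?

5040 m

Subaerial load: s = t ρ_sed / ρ_m = 6810 m × 2.47/3.34 = 5040 m.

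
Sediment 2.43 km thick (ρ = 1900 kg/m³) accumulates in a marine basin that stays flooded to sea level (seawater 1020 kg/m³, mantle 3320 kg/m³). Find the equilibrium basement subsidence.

0.93 km

Submarine loading: the sediment displaces seawater, and the subsidence is in turn flooded, so s (ρ_m − ρ_w) = t (ρ_sed − ρ_w).
s = 2.43 km × (1900 − 1020) / (3320 − 1020) = 0.93 km.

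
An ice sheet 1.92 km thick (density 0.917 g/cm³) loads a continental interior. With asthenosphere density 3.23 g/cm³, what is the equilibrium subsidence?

By Archimedes' principle applied to the lithosphere: the ice load ρ_ice t is balanced by mantle displaced below, ρ_m s.
s = t ρ_ice / ρ_m = 1.92 km × 0.917/3.23 = 0.545 km.

0.545 km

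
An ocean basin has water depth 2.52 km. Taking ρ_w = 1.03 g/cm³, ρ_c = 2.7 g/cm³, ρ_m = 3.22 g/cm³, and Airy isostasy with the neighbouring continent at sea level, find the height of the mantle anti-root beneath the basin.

8.09 km

By Archimedes' principle applied to the lithosphere: replacing crust with seawater at the top is compensated by replacing crust with mantle at the base: d (ρ_c − ρ_w) = a (ρ_m − ρ_c).
a = d (ρ_c − ρ_w)/(ρ_m − ρ_c) = 2.52 km × 1.67/0.52 = 8.09 km.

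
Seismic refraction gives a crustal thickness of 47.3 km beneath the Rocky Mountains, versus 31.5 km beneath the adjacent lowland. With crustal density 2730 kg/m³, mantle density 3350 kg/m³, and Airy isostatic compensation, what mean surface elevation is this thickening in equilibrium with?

2.92 km

Excess crust Δ = 47.3 km − 31.5 km = 15.8 km, split between elevation h and root r with h + r = Δ.
Airy balance ρ_c h = (ρ_m − ρ_c) r gives r = h ρ_c/(ρ_m − ρ_c), so h (1 + ρ_c/(ρ_m − ρ_c)) = Δ, i.e. h = Δ (ρ_m − ρ_c)/ρ_m.
h = 15.8 km × 620/3350 = 2.92 km.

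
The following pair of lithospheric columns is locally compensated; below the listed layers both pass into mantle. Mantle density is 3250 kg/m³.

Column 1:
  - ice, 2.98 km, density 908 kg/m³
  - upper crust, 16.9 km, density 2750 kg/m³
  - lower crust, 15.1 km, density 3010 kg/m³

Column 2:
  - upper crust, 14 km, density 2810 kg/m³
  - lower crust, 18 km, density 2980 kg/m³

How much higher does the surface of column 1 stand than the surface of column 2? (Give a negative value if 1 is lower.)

2.47 km

For any compensation level in the mantle, the mantle terms cancel and isostasy reduces to e = (Σt_1 − Σt_2) − (Σ(ρt)_1 − Σ(ρt)_2) / ρ_m.
Σt_1 = 34.98 km; Σt_2 = 32 km; Σ(ρt)_1 = 94631.84; Σ(ρt)_2 = 92980 (in km·kg/m³).
e = (34.98 − 32) − (94631.84 − 92980) / 3250 = 2.47 km.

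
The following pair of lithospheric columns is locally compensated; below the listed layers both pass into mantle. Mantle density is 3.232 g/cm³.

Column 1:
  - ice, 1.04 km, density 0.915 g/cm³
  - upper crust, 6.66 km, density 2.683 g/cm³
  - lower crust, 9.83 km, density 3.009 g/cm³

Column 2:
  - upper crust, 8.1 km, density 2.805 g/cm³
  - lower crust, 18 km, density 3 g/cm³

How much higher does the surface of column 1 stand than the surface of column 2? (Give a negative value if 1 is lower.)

0.193 km

For any compensation level in the mantle, the mantle terms cancel and isostasy reduces to e = (Σt_1 − Σt_2) − (Σ(ρt)_1 − Σ(ρt)_2) / ρ_m.
Σt_1 = 17.53 km; Σt_2 = 26.1 km; Σ(ρt)_1 = 48.39885; Σ(ρt)_2 = 76.7205 (in km·g/cm³).
e = (17.53 − 26.1) − (48.39885 − 76.7205) / 3.232 = 0.193 km.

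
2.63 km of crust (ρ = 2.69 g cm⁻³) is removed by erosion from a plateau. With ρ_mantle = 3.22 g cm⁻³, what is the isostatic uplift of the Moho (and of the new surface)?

Unloading: uplift u = e ρ_c/ρ_m = 2.63 km × 2.69/3.22 = 2.2 km.

2.2 km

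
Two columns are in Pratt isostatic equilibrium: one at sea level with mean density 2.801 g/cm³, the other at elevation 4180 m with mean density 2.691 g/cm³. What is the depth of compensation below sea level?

102000 m

ρ_ref D = ρ (D + h) → D (ρ_ref − ρ) = ρ h.
D = ρ h/(ρ_ref − ρ) = 2.691 × 4180 m/(2.801 − 2.691) = 102000 m.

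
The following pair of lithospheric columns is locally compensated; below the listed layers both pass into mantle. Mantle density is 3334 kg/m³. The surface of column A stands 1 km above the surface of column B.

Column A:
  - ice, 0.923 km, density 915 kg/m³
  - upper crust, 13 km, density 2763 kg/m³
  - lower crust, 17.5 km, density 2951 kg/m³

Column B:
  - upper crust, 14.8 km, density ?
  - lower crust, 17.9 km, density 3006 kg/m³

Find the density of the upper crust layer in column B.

Take the compensation level at the base of the deeper column (depth z_c below the surface of column A) and equate Σ ρ_i t_i down to z_c; mantle fills any gap and the z_c terms cancel.
Column A: 0.923×915 + 13×2763 + 17.5×2951 + (z_c − 31.423)×3334
Column B: 1×0 + 14.8×ρ + 17.9×3006 + (z_c − 1 − 32.7)×3334
The z_c×3334 term appears on both sides and cancels. Collect the known terms of each column as K = Σ(ρt)_known − 3334 × (depth of known layers): K_A = 88406.045 − 3334×31.423 = −16358.237; K_B = 53807.4 − 3334×(1 + 32.7) = −58548.4.
Balance: K_A = K_B + 14.8×ρ, so ρ = (K_A − K_B)/14.8 = 42190.2/14.8 = 2850 kg/m³.

2850 kg/m³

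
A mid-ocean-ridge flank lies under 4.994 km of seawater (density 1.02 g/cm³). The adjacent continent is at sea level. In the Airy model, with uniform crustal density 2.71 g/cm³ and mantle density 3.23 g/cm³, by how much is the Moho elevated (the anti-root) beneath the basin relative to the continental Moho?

16.2 km

By Archimedes' principle applied to the lithosphere: replacing crust with seawater at the top is compensated by replacing crust with mantle at the base: d (ρ_c − ρ_w) = a (ρ_m − ρ_c).
a = d (ρ_c − ρ_w)/(ρ_m − ρ_c) = 4.994 km × 1.69/0.52 = 16.2 km.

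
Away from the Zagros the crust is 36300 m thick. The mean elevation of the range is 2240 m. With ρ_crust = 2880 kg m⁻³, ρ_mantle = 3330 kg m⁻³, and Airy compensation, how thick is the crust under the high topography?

Root depth r = h ρ_c / (ρ_m − ρ_c) = 2240 m × 2880 / 450 = 14340 m.
Total thickness = T + h + r = 36300 m + 2240 m + 14340 m = 52900 m.

52900 m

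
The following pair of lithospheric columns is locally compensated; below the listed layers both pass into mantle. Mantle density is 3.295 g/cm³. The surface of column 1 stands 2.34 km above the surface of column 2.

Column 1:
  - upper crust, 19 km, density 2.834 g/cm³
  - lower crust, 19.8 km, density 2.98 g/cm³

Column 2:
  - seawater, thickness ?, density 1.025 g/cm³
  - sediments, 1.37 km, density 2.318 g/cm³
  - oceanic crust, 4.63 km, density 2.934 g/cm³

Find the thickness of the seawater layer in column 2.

1.88 km

Take the compensation level at the base of the deeper column (depth z_c below the surface of column 1) and equate Σ ρ_i t_i down to z_c; mantle fills any gap and the z_c terms cancel.
Column 1: 19×2.834 + 19.8×2.98 + (z_c − 38.8)×3.295
Column 2: 2.34×0 + x×1.025 + 1.37×2.318 + 4.63×2.934 + (z_c − 2.34 − 6 − x)×3.295
The z_c×3.295 term appears on both sides and cancels. Collect the known terms of each column as K = Σ(ρt)_known − 3.295 × (depth of known layers): K_1 = 112.85 − 3.295×38.8 = −14.996; K_2 = 16.76008 − 3.295×(2.34 + 6) = −10.72022.
Balance: K_1 = K_2 − x×(3.295 − 1.025), so x = (K_2 − K_1)/(3.295 − 1.025) = 4.27578/2.27 = 1.88 km.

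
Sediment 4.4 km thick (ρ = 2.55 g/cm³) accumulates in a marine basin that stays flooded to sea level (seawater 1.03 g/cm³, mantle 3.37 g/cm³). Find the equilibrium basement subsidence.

Submarine loading: the sediment displaces seawater, and the subsidence is in turn flooded, so s (ρ_m − ρ_w) = t (ρ_sed − ρ_w).
s = 4.4 km × (2.55 − 1.03) / (3.37 − 1.03) = 2.86 km.

2.86 km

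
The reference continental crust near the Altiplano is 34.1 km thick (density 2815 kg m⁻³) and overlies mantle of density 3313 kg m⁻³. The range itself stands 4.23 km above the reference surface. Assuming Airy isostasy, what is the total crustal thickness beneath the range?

Root depth r = h ρ_c / (ρ_m − ρ_c) = 4.23 km × 2815 / 498 = 23.91 km.
Total thickness = T + h + r = 34.1 km + 4.23 km + 23.91 km = 62.2 km.

62.2 km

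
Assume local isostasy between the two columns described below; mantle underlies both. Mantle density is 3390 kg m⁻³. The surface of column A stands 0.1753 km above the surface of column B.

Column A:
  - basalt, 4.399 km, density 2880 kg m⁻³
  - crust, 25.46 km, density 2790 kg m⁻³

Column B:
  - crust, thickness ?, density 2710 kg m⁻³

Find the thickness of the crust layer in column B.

24.9 km

Take the compensation level at the base of the deeper column (depth z_c below the surface of column A) and equate Σ ρ_i t_i down to z_c; mantle fills any gap and the z_c terms cancel.
Column A: 4.399×2880 + 25.46×2790 + (z_c − 29.859)×3390
Column B: 0.1753×0 + x×2710 + (z_c − 0.1753 − 0 − x)×3390
The z_c×3390 term appears on both sides and cancels. Collect the known terms of each column as K = Σ(ρt)_known − 3390 × (depth of known layers): K_A = 83702.52 − 3390×29.859 = −17519.49; K_B = 0 − 3390×(0.1753 + 0) = −594.267.
Balance: K_A = K_B − x×(3390 − 2710), so x = (K_B − K_A)/(3390 − 2710) = 16925.2/680 = 24.9 km.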